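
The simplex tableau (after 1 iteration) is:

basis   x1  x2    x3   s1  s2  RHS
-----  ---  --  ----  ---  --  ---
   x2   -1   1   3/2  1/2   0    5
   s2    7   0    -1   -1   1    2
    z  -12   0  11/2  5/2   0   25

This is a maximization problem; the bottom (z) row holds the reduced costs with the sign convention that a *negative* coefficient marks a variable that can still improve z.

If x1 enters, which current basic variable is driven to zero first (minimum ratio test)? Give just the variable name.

s2

Ratios: row 1 (x2): entry -1 ≤ 0, skip; row 2 (s2): 2/7 = 2/7.
Minimum ratio 2/7 is in the s2 row, so s2 leaves.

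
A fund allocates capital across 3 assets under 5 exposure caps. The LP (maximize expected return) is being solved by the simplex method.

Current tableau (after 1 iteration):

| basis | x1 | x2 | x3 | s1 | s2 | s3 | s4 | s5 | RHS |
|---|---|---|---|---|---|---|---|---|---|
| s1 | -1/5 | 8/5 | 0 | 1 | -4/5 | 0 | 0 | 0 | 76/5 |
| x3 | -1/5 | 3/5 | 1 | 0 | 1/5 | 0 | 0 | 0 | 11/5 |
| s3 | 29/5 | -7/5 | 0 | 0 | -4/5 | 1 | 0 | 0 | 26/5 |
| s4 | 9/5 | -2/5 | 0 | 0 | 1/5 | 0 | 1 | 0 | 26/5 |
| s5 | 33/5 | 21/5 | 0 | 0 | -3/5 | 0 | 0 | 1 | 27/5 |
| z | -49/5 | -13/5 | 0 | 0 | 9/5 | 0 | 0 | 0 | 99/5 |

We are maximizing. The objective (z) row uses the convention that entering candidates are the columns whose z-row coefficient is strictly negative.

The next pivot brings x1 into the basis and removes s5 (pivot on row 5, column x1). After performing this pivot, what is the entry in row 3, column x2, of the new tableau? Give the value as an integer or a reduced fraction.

Pivot element is row 5, column x1: 33/5.
Normalize row 5: new (row 5, x2) = (21/5)/(33/5) = 7/11.
row 3 ← row 3 − (29/5)·(new row 5): -7/5 − (29/5)·(7/11) = -56/11.

-56/11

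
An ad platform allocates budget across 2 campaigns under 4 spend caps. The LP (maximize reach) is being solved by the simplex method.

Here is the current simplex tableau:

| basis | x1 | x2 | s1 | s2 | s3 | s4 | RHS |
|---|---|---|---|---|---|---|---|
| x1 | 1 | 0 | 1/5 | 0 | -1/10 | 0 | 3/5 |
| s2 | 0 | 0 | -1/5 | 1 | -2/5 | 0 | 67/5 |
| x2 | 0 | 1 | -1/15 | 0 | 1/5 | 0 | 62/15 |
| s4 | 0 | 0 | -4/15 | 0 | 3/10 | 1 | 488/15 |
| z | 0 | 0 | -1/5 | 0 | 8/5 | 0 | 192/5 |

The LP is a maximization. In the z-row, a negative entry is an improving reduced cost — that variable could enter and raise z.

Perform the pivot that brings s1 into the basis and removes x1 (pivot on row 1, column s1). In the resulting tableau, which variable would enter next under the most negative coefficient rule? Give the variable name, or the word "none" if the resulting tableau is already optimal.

Pivot element 1/5. New z-row = old z-row − (-1/5)·(row 1/(1/5)).
Updated z-row coefficients: x1: 1, x2: 0, s1: 0, s2: 0, s3: 3/2, s4: 0.
No coefficient is strictly negative; the tableau after this pivot is optimal.

none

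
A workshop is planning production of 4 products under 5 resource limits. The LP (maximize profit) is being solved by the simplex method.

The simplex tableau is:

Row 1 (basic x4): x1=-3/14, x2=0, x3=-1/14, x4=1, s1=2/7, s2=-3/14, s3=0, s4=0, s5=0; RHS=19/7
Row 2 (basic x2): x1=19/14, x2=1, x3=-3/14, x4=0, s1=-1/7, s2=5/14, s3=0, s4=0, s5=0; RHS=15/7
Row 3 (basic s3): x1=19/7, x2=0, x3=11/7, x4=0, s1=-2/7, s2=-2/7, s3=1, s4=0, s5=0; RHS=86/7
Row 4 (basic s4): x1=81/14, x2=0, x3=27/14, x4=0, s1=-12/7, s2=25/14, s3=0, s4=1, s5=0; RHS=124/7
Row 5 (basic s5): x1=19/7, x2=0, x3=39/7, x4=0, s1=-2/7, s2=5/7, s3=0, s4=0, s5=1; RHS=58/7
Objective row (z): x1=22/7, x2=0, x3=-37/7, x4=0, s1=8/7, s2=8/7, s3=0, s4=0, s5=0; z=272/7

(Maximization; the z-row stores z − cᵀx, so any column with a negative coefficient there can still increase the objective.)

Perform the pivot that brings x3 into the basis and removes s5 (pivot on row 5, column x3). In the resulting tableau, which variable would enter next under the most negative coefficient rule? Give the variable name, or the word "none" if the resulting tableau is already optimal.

none

Pivot element 39/7. New z-row = old z-row − (-37/7)·(row 5/(39/7)).
Updated z-row coefficients: x1: 223/39, x2: 0, x3: 0, x4: 0, s1: 34/39, s2: 71/39, s3: 0, s4: 0, s5: 37/39.
No coefficient is strictly negative; the tableau after this pivot is optimal.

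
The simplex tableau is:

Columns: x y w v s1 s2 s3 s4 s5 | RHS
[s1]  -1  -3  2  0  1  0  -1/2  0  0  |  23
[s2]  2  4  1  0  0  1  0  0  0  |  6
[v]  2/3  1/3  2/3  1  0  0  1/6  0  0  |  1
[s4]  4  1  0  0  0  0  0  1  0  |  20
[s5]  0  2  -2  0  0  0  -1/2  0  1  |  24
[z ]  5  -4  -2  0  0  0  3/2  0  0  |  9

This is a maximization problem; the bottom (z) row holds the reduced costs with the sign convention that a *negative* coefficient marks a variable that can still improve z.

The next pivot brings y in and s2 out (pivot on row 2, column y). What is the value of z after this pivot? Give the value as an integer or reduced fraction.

15

Minimum ratio for y: 6/4 = 3/2.
z changes by −(z-row coeff of y)·ratio = −(-4)·(3/2) = 6.
New z = 9 + 6 = 15.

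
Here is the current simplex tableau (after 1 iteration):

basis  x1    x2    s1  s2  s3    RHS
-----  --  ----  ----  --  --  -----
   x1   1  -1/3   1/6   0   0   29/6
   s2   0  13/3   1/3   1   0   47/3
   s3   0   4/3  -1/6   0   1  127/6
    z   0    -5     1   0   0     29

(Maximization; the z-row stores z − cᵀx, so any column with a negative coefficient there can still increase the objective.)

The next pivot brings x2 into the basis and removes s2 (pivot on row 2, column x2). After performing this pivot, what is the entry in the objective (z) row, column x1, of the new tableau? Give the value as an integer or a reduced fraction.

0

Pivot element is row 2, column x2: 13/3.
Normalize row 2: new (row 2, x1) = 0/(13/3) = 0.
z-row ← z-row − (-5)·(new row 2): 0 − (-5)·0 = 0.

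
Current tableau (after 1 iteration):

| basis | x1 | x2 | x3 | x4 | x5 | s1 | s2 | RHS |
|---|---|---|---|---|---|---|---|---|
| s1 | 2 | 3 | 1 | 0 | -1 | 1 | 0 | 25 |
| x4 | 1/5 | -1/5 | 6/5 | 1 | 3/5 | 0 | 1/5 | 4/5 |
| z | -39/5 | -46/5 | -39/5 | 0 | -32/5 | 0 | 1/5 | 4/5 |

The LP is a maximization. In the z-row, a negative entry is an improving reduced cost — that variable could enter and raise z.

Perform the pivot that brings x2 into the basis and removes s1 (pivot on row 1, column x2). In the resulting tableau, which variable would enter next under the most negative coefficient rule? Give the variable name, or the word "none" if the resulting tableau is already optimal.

Pivot element 3. New z-row = old z-row − (-46/5)·(row 1/3).
Updated z-row coefficients: x1: -5/3, x2: 0, x3: -71/15, x4: 0, x5: -142/15, s1: 46/15, s2: 1/5.
The most negative is -142/15 in column x5, so x5 would enter next.

x5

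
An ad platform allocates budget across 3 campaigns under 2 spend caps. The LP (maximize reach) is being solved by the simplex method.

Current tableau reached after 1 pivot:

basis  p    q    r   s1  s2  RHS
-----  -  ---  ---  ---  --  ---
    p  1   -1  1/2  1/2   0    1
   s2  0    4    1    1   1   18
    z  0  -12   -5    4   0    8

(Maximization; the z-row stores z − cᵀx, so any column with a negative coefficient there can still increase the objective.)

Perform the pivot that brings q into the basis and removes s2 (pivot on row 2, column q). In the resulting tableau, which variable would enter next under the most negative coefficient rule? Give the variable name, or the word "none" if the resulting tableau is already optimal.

r

Pivot element 4. New z-row = old z-row − (-12)·(row 2/4).
Updated z-row coefficients: p: 0, q: 0, r: -2, s1: 7, s2: 3.
The most negative is -2 in column r, so r would enter next.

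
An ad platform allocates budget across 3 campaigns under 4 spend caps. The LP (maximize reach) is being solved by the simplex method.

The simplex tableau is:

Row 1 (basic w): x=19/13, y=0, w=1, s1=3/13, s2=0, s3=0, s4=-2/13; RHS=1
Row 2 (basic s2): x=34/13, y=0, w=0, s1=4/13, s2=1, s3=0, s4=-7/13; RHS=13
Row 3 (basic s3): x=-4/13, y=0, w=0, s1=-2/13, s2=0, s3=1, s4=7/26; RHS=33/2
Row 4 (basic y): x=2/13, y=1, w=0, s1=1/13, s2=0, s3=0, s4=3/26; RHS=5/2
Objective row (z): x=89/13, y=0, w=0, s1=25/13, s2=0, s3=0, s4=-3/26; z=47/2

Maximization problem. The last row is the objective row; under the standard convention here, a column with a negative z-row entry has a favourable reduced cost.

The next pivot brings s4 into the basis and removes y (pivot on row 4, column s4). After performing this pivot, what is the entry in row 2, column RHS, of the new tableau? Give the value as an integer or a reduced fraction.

74/3

Pivot element is row 4, column s4: 3/26.
Normalize row 4: new (row 4, RHS) = (5/2)/(3/26) = 65/3.
row 2 ← row 2 − (-7/13)·(new row 4): 13 − (-7/13)·(65/3) = 74/3.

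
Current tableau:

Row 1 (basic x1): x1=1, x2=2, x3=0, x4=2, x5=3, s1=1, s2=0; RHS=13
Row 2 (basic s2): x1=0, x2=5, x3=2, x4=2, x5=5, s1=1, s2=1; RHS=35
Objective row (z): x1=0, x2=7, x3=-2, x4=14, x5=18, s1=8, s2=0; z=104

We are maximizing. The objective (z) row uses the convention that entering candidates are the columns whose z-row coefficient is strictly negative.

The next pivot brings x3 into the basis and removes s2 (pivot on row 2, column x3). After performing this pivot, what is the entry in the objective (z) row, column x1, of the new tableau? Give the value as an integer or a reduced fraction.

0

Pivot element is row 2, column x3: 2.
Normalize row 2: new (row 2, x1) = 0/2 = 0.
z-row ← z-row − (-2)·(new row 2): 0 − (-2)·0 = 0.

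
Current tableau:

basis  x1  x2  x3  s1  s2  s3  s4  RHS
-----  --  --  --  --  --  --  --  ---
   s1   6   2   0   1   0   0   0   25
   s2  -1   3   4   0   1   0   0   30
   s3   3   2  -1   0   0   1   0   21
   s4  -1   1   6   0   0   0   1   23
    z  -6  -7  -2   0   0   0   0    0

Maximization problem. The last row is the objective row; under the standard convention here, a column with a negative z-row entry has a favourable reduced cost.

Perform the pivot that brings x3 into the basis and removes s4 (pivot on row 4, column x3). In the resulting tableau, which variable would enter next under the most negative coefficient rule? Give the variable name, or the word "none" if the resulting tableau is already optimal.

Pivot element 6. New z-row = old z-row − (-2)·(row 4/6).
Updated z-row coefficients: x1: -19/3, x2: -20/3, x3: 0, s1: 0, s2: 0, s3: 0, s4: 1/3.
The most negative is -20/3 in column x2, so x2 would enter next.

x2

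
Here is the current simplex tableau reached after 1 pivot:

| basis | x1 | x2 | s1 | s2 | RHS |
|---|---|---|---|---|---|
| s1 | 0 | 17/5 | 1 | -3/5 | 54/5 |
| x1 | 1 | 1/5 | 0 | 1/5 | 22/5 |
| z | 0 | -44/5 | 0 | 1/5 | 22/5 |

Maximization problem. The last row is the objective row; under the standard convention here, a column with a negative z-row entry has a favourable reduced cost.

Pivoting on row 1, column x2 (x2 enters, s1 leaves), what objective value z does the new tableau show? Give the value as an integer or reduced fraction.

550/17

Minimum ratio for x2: (54/5)/(17/5) = 54/17.
z changes by −(z-row coeff of x2)·ratio = −(-44/5)·(54/17) = 2376/85.
New z = 22/5 + (2376/85) = 550/17.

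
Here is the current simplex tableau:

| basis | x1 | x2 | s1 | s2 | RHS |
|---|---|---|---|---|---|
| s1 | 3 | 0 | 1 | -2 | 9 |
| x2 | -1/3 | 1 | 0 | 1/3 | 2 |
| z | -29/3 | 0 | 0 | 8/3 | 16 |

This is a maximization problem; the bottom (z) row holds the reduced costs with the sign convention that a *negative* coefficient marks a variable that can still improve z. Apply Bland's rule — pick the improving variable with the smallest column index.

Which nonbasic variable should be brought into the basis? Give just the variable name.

Objective-row coefficients: x1: -29/3, x2: 0, s1: 0, s2: 8/3.
Improving columns: x1. Bland's rule picks the smallest column index → x1.

x1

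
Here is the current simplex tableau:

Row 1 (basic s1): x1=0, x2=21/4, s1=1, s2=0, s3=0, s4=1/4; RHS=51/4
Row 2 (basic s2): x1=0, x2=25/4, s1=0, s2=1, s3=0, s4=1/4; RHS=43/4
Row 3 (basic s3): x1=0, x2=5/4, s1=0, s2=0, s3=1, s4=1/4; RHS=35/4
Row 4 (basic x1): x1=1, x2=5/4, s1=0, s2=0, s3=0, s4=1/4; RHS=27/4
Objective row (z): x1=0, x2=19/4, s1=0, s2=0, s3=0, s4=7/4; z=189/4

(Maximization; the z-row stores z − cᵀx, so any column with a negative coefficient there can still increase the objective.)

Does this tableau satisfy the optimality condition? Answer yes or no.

yes

No objective-row coefficient is strictly negative, so no entering variable exists; the tableau is optimal.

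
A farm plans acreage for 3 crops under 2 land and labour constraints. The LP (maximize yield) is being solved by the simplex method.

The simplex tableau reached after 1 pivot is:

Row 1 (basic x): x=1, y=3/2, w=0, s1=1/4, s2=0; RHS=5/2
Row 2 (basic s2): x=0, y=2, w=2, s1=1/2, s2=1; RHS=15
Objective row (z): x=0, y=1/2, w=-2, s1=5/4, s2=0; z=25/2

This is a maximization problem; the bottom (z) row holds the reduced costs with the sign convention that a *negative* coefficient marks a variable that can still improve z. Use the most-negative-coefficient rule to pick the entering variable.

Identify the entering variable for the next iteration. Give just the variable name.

w

Objective-row coefficients: x: 0, y: 1/2, w: -2, s1: 5/4, s2: 0.
The most negative is -2 in column w, so w enters.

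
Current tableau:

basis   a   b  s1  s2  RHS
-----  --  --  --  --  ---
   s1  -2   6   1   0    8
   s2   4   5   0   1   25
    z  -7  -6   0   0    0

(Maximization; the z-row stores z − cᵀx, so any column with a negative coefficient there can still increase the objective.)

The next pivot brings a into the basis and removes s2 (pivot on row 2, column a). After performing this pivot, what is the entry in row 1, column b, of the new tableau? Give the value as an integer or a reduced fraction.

Pivot element is row 2, column a: 4.
Normalize row 2: new (row 2, b) = 5/4 = 5/4.
row 1 ← row 1 − (-2)·(new row 2): 6 − (-2)·(5/4) = 17/2.

17/2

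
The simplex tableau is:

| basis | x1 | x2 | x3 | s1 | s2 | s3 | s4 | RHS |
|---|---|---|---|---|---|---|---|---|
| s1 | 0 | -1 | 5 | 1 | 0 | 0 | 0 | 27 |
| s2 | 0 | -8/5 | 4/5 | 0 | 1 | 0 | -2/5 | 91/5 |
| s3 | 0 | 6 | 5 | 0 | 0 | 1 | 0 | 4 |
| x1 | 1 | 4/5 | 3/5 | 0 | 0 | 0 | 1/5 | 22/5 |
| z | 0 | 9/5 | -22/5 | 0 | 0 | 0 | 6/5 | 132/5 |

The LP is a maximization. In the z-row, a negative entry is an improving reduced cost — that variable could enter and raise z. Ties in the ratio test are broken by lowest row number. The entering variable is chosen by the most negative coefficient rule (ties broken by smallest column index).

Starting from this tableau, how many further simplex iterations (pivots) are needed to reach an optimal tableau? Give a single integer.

1

pivot: x3 in, s3 out → z = 748/25
No improving column remains; optimal.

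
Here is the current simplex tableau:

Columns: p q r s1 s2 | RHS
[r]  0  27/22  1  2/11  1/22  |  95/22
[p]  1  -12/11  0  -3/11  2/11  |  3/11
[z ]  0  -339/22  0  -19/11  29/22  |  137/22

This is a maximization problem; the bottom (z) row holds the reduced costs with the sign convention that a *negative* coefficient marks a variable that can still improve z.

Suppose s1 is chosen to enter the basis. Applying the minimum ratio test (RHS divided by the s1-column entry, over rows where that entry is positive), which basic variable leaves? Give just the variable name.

r

Ratios: row 1 (r): (95/22)/(2/11) = 95/4; row 2 (p): entry -3/11 ≤ 0, skip.
Minimum ratio 95/4 is in the r row, so r leaves.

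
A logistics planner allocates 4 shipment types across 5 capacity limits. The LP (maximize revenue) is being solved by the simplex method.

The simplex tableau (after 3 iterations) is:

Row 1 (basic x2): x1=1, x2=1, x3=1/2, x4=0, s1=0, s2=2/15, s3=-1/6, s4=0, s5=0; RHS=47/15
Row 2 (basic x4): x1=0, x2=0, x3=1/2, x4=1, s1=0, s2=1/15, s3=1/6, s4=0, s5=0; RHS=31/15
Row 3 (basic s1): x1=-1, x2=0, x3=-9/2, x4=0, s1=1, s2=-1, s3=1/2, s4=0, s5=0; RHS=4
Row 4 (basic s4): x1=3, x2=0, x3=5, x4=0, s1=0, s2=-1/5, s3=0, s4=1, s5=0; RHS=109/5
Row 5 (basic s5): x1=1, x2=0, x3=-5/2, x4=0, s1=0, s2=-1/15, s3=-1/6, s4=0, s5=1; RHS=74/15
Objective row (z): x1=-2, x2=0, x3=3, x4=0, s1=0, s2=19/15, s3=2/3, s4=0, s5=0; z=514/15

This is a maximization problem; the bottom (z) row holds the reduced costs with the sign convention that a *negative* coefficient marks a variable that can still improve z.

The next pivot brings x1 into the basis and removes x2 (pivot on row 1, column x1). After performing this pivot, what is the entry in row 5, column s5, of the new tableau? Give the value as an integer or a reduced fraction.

1

Pivot element is row 1, column x1: 1.
Normalize row 1: new (row 1, s5) = 0/1 = 0.
row 5 ← row 5 − 1·(new row 1): 1 − 1·0 = 1.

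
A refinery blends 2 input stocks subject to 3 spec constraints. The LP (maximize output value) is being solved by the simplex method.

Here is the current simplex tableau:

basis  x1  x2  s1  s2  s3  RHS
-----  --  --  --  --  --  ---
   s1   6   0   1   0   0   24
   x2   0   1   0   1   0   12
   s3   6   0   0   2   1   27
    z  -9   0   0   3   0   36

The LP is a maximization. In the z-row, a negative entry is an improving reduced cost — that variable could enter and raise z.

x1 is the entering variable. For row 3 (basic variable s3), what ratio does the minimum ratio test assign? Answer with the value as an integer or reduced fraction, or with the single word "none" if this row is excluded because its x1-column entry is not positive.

Ratio = RHS / (x1 entry) = 27 / 6 = 9/2.

9/2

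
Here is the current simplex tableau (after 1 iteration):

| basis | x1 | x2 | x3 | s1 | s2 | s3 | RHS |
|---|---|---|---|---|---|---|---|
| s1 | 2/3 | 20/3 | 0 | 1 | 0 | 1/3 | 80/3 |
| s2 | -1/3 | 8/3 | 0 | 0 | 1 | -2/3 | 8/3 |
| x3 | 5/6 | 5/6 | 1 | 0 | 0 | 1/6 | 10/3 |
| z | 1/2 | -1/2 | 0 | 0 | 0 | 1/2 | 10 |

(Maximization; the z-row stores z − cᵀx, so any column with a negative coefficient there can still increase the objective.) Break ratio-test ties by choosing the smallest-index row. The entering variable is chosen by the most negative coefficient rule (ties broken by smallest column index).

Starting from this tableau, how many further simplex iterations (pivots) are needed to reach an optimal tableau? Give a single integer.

pivot: x2 in, s2 out → z = 21/2
No improving column remains; optimal.

1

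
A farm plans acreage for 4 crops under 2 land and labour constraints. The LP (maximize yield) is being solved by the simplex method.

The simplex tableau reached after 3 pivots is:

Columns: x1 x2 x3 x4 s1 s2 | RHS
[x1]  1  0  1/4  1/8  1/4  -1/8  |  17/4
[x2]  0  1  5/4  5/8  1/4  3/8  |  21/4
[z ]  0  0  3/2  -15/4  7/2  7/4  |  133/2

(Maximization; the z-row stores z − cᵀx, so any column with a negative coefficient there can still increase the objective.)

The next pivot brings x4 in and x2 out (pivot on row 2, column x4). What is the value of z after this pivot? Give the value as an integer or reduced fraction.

Minimum ratio for x4: (21/4)/(5/8) = 42/5.
z changes by −(z-row coeff of x4)·ratio = −(-15/4)·(42/5) = 63/2.
New z = 133/2 + (63/2) = 98.

98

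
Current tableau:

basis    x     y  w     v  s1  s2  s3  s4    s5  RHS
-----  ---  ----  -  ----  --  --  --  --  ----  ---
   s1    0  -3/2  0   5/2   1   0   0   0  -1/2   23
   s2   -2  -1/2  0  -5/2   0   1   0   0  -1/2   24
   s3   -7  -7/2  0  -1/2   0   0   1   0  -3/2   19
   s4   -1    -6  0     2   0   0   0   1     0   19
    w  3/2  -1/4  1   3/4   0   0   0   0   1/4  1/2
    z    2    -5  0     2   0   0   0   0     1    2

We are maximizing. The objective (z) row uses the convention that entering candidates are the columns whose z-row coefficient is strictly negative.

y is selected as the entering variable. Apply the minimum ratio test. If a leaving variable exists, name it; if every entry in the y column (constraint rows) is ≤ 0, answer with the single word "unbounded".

unbounded

y-column entries: row 1: -3/2, row 2: -1/2, row 3: -7/2, row 4: -6, row 5: -1/4. All ≤ 0, so y can increase without bound; the LP is unbounded in this direction.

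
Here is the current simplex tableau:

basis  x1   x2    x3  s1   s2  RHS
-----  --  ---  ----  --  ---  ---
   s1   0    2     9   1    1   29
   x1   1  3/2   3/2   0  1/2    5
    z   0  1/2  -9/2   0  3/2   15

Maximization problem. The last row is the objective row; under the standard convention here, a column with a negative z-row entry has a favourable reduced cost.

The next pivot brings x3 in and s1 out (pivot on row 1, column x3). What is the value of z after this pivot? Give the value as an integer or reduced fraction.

59/2

Minimum ratio for x3: 29/9 = 29/9.
z changes by −(z-row coeff of x3)·ratio = −(-9/2)·(29/9) = 29/2.
New z = 15 + (29/2) = 59/2.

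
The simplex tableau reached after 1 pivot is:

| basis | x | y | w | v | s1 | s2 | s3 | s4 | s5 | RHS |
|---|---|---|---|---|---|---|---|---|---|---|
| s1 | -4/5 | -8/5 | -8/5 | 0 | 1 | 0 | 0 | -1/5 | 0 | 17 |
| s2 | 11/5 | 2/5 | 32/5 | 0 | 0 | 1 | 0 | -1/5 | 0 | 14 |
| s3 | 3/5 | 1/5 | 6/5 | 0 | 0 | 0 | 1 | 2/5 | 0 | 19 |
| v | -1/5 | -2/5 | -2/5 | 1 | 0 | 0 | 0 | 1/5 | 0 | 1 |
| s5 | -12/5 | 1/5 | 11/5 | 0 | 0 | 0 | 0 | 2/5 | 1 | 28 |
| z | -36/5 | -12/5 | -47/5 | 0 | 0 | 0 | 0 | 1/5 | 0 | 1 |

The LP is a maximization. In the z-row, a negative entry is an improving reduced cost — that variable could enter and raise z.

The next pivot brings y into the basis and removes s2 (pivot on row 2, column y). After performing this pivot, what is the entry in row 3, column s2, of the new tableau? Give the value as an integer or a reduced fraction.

-1/2

Pivot element is row 2, column y: 2/5.
Normalize row 2: new (row 2, s2) = 1/(2/5) = 5/2.
row 3 ← row 3 − (1/5)·(new row 2): 0 − (1/5)·(5/2) = -1/2.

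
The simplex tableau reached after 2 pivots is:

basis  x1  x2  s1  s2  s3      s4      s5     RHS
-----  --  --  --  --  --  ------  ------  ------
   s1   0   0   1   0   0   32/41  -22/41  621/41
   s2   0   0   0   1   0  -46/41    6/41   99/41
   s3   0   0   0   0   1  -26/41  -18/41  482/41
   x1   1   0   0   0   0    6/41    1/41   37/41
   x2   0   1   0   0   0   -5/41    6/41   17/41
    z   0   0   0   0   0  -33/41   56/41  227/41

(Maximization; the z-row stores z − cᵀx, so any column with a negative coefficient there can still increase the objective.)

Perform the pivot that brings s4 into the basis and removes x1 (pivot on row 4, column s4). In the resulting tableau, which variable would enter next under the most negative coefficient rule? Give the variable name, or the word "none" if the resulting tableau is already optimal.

Pivot element 6/41. New z-row = old z-row − (-33/41)·(row 4/(6/41)).
Updated z-row coefficients: x1: 11/2, x2: 0, s1: 0, s2: 0, s3: 0, s4: 0, s5: 3/2.
No coefficient is strictly negative; the tableau after this pivot is optimal.

none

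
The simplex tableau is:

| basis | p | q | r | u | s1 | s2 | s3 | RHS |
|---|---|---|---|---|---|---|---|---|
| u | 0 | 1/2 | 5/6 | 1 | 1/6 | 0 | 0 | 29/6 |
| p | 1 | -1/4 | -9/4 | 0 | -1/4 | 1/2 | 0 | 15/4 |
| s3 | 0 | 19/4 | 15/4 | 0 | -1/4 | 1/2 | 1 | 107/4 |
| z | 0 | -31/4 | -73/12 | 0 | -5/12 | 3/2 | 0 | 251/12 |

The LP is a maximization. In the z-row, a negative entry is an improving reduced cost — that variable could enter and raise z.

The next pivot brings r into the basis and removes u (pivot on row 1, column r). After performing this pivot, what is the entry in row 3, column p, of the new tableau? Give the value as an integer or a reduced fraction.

Pivot element is row 1, column r: 5/6.
Normalize row 1: new (row 1, p) = 0/(5/6) = 0.
row 3 ← row 3 − (15/4)·(new row 1): 0 − (15/4)·0 = 0.

0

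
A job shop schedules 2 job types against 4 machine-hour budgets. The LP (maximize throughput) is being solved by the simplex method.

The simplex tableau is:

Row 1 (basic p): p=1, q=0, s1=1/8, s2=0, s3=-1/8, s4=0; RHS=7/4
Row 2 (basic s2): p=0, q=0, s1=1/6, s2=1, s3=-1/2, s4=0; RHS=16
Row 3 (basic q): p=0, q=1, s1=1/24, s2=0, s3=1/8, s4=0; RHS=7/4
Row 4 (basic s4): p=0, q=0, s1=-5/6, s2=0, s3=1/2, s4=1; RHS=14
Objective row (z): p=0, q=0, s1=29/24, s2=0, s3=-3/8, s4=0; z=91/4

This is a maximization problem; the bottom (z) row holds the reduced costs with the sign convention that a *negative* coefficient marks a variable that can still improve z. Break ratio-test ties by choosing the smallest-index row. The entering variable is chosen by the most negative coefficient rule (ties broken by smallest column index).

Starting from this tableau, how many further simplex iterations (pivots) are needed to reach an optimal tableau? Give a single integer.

1

pivot: s3 in, q out → z = 28
No improving column remains; optimal.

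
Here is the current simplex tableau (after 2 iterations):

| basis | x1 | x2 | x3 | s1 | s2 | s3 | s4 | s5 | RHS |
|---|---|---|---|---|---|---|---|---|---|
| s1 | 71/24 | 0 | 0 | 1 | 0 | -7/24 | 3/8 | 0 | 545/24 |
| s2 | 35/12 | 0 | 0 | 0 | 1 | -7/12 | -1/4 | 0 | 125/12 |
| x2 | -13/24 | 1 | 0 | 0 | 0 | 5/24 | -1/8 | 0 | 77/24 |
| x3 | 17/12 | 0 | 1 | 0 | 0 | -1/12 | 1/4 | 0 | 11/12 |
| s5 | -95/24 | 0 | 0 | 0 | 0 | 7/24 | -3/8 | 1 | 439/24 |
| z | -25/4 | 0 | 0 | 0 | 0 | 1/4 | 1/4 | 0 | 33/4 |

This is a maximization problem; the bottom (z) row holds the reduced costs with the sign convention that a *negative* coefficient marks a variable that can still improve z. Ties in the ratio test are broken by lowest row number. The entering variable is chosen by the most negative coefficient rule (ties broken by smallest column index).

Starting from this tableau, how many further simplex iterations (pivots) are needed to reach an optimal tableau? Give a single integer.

2

pivot: x1 in, x3 out → z = 209/17
pivot: s3 in, x2 out → z = 44/3
No improving column remains; optimal.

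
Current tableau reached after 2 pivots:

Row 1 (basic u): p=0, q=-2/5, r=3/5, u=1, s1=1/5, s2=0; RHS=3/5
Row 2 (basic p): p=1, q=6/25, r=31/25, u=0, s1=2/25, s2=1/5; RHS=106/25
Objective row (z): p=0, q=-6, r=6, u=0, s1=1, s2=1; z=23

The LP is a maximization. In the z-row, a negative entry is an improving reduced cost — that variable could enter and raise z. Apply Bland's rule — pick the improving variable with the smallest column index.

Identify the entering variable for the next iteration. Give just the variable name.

Objective-row coefficients: p: 0, q: -6, r: 6, u: 0, s1: 1, s2: 1.
Improving columns: q. Bland's rule picks the smallest column index → q.

q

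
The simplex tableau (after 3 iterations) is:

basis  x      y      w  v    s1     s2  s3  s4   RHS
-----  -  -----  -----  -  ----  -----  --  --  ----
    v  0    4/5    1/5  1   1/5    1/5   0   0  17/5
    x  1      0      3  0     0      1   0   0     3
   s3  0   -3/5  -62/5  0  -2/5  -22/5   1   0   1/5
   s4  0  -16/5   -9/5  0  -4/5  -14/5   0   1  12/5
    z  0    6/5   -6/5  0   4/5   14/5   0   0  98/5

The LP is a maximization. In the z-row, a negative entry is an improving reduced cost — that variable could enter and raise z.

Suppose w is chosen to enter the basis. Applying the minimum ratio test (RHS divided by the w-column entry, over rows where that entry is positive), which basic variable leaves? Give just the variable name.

x

Ratios: row 1 (v): (17/5)/(1/5) = 17; row 2 (x): 3/3 = 1; row 3 (s3): entry -62/5 ≤ 0, skip; row 4 (s4): entry -9/5 ≤ 0, skip.
Minimum ratio 1 is in the x row, so x leaves.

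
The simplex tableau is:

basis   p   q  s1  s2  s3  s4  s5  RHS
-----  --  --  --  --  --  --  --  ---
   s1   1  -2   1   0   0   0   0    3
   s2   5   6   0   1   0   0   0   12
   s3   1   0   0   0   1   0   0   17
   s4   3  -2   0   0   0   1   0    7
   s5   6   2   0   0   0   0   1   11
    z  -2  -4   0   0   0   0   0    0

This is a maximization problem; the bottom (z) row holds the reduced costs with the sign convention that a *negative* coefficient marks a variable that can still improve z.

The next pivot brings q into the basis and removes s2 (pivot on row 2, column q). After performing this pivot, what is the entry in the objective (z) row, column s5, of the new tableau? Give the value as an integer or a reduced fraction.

0

Pivot element is row 2, column q: 6.
Normalize row 2: new (row 2, s5) = 0/6 = 0.
z-row ← z-row − (-4)·(new row 2): 0 − (-4)·0 = 0.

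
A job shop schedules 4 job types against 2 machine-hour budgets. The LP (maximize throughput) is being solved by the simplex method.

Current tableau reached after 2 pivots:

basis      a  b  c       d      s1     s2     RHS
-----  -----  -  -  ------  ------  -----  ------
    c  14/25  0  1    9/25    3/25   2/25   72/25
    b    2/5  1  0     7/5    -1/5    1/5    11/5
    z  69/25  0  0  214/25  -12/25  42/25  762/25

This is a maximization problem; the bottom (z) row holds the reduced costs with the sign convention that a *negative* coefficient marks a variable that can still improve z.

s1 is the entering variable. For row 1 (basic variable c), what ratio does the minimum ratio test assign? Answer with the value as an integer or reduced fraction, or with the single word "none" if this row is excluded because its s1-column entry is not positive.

Ratio = RHS / (s1 entry) = (72/25) / (3/25) = 24.

24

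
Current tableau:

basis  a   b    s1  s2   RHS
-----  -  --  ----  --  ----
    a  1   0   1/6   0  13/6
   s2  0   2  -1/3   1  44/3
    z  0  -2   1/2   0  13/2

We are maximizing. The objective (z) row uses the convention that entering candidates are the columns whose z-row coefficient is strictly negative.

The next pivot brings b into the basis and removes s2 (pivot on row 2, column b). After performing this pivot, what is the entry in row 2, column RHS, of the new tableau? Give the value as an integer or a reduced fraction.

Pivot element is row 2, column b: 2.
Normalize row 2: new (row 2, RHS) = (44/3)/2 = 22/3.
Row 2 is the pivot row, so the entry is 22/3.

22/3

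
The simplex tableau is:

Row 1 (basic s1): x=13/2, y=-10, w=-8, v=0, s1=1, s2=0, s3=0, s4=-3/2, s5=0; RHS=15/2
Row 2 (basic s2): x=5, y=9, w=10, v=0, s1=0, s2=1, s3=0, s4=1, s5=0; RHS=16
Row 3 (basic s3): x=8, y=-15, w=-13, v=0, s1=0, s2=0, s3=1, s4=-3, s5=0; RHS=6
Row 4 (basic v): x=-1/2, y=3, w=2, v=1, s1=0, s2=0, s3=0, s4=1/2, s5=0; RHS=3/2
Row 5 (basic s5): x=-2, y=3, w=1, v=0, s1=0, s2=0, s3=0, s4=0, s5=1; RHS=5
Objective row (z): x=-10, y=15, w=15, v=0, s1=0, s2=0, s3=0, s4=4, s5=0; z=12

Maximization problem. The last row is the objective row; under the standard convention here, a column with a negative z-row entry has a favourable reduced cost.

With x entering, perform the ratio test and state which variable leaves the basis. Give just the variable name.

s3

Ratios: row 1 (s1): (15/2)/(13/2) = 15/13; row 2 (s2): 16/5 = 16/5; row 3 (s3): 6/8 = 3/4; row 4 (v): entry -1/2 ≤ 0, skip; row 5 (s5): entry -2 ≤ 0, skip.
Minimum ratio 3/4 is in the s3 row, so s3 leaves.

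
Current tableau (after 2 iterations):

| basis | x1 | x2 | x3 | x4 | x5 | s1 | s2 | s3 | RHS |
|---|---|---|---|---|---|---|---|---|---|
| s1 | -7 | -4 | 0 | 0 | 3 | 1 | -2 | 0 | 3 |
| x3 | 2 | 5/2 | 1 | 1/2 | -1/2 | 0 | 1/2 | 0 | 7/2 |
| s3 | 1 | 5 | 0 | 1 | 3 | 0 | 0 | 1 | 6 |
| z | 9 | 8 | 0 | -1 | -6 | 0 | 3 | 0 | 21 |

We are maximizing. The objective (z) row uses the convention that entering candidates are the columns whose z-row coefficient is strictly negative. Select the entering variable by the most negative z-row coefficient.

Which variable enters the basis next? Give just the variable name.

Objective-row coefficients: x1: 9, x2: 8, x3: 0, x4: -1, x5: -6, s1: 0, s2: 3, s3: 0.
The most negative is -6 in column x5, so x5 enters.

x5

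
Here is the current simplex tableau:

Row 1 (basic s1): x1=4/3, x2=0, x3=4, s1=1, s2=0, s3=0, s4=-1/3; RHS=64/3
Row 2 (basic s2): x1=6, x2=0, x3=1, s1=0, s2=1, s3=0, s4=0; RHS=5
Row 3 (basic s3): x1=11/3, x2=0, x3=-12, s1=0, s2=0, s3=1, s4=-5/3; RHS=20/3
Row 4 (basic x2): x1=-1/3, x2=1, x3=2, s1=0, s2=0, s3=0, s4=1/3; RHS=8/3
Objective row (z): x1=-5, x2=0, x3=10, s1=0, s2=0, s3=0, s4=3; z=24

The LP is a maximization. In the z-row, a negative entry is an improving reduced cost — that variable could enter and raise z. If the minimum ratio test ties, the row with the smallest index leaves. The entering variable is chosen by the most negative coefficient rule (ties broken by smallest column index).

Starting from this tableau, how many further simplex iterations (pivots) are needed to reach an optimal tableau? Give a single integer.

pivot: x1 in, s2 out → z = 169/6
No improving column remains; optimal.

1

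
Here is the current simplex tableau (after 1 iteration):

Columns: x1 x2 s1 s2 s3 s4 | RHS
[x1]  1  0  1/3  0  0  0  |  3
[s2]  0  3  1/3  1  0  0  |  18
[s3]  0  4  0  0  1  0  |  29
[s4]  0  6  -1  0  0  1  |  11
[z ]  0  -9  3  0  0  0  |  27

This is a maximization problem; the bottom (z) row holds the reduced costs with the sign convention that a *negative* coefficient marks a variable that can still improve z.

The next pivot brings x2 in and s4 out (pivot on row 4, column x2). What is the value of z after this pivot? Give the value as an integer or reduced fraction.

87/2

Minimum ratio for x2: 11/6 = 11/6.
z changes by −(z-row coeff of x2)·ratio = −(-9)·(11/6) = 33/2.
New z = 27 + (33/2) = 87/2.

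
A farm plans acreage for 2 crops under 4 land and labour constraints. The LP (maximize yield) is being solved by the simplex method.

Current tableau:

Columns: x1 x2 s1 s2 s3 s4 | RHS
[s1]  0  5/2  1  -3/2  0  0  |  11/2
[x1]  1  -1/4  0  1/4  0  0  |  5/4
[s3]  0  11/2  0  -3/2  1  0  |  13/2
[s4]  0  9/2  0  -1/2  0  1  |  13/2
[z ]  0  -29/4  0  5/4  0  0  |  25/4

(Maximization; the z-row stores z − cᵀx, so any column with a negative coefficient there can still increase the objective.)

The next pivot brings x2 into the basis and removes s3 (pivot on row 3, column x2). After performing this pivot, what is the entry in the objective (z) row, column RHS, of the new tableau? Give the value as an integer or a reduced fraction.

163/11

Pivot element is row 3, column x2: 11/2.
Normalize row 3: new (row 3, RHS) = (13/2)/(11/2) = 13/11.
z-row ← z-row − (-29/4)·(new row 3): 25/4 − (-29/4)·(13/11) = 163/11.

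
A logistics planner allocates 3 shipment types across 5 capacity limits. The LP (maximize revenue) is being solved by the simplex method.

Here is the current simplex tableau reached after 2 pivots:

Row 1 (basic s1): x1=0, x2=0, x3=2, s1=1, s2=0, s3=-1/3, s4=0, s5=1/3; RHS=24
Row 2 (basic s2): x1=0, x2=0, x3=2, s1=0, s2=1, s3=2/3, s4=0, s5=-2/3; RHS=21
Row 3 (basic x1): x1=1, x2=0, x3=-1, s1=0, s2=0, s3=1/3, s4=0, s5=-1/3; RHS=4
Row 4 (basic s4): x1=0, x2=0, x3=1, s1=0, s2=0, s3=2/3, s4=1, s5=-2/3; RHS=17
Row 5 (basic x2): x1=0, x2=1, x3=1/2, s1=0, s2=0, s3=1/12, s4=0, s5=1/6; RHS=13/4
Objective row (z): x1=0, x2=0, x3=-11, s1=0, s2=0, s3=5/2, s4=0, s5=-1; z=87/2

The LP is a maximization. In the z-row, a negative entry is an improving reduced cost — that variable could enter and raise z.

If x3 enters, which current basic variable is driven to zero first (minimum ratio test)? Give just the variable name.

Ratios: row 1 (s1): 24/2 = 12; row 2 (s2): 21/2 = 21/2; row 3 (x1): entry -1 ≤ 0, skip; row 4 (s4): 17/1 = 17; row 5 (x2): (13/4)/(1/2) = 13/2.
Minimum ratio 13/2 is in the x2 row, so x2 leaves.

x2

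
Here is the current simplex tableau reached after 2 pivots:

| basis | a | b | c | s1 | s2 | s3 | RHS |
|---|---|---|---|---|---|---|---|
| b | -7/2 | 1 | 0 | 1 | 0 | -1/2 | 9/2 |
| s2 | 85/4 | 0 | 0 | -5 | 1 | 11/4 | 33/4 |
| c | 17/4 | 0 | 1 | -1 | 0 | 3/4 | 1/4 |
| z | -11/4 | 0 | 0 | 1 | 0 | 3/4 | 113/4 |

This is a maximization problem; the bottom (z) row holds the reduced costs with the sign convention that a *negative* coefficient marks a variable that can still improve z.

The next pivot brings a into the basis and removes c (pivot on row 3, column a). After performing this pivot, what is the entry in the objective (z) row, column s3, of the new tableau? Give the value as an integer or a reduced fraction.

Pivot element is row 3, column a: 17/4.
Normalize row 3: new (row 3, s3) = (3/4)/(17/4) = 3/17.
z-row ← z-row − (-11/4)·(new row 3): 3/4 − (-11/4)·(3/17) = 21/17.

21/17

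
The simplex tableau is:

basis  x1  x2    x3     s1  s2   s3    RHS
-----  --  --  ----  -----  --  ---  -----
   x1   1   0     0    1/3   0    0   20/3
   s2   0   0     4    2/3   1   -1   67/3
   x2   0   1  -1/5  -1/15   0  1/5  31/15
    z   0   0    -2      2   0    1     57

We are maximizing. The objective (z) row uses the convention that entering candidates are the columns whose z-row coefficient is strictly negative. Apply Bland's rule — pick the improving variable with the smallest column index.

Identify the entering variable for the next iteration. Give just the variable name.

Objective-row coefficients: x1: 0, x2: 0, x3: -2, s1: 2, s2: 0, s3: 1.
Improving columns: x3. Bland's rule picks the smallest column index → x3.

x3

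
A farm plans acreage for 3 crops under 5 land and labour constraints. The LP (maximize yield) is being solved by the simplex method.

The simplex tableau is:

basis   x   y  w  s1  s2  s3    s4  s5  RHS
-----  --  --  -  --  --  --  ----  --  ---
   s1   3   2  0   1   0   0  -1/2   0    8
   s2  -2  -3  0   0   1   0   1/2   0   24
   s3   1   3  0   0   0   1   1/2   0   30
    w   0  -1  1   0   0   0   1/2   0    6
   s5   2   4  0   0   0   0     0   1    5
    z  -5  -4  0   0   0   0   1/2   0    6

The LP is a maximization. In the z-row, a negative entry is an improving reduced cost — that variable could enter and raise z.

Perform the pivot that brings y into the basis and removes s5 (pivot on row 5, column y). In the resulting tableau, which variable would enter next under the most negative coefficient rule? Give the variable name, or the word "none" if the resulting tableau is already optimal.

x

Pivot element 4. New z-row = old z-row − (-4)·(row 5/4).
Updated z-row coefficients: x: -3, y: 0, w: 0, s1: 0, s2: 0, s3: 0, s4: 1/2, s5: 1.
The most negative is -3 in column x, so x would enter next.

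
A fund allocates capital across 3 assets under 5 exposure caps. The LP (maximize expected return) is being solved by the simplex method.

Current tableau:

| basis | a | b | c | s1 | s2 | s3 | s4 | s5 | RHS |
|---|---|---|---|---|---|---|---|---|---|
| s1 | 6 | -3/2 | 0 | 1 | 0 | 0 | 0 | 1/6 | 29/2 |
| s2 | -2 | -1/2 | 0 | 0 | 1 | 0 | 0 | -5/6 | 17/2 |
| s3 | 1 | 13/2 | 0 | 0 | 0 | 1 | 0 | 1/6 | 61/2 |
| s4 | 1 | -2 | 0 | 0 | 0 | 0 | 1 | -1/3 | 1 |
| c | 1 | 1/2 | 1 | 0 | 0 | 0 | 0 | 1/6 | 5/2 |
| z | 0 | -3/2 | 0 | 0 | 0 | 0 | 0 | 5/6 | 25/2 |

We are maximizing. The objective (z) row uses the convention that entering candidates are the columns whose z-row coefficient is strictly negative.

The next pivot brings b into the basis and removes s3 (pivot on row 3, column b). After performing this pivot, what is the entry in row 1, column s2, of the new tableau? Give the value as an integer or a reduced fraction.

Pivot element is row 3, column b: 13/2.
Normalize row 3: new (row 3, s2) = 0/(13/2) = 0.
row 1 ← row 1 − (-3/2)·(new row 3): 0 − (-3/2)·0 = 0.

0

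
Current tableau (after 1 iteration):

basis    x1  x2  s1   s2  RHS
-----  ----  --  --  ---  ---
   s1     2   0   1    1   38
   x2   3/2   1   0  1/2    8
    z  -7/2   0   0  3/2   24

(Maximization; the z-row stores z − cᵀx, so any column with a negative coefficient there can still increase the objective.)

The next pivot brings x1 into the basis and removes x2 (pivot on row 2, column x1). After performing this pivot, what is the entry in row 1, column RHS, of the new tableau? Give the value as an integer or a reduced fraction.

Pivot element is row 2, column x1: 3/2.
Normalize row 2: new (row 2, RHS) = 8/(3/2) = 16/3.
row 1 ← row 1 − 2·(new row 2): 38 − 2·(16/3) = 82/3.

82/3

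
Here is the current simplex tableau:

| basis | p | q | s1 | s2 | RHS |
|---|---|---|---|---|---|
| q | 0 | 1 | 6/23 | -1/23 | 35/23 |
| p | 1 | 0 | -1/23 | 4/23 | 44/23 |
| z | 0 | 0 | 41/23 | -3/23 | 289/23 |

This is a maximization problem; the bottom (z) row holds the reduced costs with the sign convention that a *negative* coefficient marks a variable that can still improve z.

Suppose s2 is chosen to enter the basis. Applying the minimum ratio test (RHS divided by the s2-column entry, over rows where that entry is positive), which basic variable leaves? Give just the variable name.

Ratios: row 1 (q): entry -1/23 ≤ 0, skip; row 2 (p): (44/23)/(4/23) = 11.
Minimum ratio 11 is in the p row, so p leaves.

p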